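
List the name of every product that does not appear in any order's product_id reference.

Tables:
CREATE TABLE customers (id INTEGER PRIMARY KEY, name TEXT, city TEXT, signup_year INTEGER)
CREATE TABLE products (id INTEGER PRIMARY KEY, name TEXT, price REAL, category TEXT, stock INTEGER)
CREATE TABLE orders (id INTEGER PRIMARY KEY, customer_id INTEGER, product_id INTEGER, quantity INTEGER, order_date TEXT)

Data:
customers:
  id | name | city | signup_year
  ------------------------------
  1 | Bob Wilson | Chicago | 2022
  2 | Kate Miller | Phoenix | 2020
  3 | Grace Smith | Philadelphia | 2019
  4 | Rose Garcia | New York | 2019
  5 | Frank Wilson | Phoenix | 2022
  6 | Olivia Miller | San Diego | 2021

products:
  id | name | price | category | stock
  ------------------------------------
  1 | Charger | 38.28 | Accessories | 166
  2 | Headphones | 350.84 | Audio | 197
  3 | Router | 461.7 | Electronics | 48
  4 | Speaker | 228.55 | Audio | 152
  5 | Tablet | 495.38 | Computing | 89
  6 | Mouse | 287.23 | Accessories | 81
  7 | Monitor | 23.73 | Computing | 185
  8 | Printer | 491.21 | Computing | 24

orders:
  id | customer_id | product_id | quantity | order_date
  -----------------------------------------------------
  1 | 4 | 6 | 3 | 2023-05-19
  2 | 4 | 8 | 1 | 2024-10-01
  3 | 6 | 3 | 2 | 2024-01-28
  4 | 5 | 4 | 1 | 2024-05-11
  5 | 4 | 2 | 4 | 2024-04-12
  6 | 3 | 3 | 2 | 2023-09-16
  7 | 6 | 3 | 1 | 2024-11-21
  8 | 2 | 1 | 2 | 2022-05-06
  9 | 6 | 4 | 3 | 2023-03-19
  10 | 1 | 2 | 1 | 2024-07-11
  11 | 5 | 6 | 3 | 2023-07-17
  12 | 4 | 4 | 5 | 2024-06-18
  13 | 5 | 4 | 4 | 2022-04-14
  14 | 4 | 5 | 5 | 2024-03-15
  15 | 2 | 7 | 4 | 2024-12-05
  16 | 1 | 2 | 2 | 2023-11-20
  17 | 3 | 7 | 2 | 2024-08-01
SELECT p.name FROM products p LEFT JOIN orders c ON c.product_id = p.id WHERE c.id IS NULL

Execution result:
(no rows)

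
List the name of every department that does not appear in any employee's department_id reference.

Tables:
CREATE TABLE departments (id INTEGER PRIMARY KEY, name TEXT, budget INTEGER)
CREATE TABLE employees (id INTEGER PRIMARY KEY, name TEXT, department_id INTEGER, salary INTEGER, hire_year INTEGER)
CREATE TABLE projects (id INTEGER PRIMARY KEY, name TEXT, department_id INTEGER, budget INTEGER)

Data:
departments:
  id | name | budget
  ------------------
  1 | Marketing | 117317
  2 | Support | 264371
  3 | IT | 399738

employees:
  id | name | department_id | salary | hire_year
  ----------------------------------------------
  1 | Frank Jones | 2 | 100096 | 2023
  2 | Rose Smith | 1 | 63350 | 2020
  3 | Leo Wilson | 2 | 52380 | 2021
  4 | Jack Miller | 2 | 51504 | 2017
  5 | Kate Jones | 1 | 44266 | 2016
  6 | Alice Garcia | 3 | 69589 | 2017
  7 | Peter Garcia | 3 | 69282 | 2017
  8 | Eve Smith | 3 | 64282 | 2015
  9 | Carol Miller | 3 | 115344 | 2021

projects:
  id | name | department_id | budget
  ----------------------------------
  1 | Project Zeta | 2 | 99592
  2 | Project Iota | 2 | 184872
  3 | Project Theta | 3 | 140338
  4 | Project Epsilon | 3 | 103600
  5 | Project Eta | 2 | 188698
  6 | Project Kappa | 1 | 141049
SELECT p.name FROM departments p LEFT JOIN employees c ON c.department_id = p.id WHERE c.id IS NULL

Execution result:
(no rows)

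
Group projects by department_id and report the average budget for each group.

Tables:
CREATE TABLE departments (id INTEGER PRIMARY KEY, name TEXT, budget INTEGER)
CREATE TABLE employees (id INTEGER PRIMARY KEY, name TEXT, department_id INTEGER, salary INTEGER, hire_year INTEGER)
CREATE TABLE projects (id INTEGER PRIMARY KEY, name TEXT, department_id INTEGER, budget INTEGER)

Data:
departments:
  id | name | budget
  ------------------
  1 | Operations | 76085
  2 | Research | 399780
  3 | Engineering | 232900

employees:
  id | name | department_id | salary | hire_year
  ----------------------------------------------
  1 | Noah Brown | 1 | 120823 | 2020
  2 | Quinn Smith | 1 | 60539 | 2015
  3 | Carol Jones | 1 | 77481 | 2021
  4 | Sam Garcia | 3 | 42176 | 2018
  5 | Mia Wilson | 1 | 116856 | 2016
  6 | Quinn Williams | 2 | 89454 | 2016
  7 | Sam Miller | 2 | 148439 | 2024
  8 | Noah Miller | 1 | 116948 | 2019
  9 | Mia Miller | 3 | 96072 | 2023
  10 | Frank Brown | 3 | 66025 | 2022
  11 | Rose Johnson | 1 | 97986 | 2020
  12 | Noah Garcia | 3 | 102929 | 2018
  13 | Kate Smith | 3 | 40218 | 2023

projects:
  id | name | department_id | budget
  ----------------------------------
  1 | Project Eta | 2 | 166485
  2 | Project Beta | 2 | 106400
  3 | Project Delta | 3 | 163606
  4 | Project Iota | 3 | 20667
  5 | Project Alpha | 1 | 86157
SELECT department_id, AVG(budget) AS avg_budget FROM projects GROUP BY department_id

Execution result:
department_id | avg_budget
1 | 86157.00
2 | 136442.50
3 | 92136.50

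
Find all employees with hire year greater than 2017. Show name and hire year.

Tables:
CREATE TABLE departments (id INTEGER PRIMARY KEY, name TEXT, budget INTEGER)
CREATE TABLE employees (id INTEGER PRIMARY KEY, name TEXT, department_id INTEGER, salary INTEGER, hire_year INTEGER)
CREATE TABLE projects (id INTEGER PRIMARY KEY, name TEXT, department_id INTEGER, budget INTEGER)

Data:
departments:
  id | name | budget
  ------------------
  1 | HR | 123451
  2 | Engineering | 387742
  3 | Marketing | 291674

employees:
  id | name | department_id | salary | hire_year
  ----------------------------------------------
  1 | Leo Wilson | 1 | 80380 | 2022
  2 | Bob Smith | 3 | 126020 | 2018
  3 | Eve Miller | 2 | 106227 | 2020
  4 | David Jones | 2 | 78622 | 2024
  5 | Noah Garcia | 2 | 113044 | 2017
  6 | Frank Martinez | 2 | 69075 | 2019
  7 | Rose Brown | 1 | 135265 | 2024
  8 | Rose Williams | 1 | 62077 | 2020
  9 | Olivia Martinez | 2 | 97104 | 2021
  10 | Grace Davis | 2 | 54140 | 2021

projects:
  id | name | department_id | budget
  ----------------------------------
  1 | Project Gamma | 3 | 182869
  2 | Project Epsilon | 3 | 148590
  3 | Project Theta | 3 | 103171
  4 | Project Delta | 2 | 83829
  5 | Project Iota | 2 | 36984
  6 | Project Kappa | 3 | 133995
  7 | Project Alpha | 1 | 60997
SELECT name, hire_year FROM employees WHERE hire_year > 2017

Execution result:
name | hire_year
Leo Wilson | 2022
Bob Smith | 2018
Eve Miller | 2020
David Jones | 2024
Frank Martinez | 2019
Rose Brown | 2024
Rose Williams | 2020
Olivia Martinez | 2021
Grace Davis | 2021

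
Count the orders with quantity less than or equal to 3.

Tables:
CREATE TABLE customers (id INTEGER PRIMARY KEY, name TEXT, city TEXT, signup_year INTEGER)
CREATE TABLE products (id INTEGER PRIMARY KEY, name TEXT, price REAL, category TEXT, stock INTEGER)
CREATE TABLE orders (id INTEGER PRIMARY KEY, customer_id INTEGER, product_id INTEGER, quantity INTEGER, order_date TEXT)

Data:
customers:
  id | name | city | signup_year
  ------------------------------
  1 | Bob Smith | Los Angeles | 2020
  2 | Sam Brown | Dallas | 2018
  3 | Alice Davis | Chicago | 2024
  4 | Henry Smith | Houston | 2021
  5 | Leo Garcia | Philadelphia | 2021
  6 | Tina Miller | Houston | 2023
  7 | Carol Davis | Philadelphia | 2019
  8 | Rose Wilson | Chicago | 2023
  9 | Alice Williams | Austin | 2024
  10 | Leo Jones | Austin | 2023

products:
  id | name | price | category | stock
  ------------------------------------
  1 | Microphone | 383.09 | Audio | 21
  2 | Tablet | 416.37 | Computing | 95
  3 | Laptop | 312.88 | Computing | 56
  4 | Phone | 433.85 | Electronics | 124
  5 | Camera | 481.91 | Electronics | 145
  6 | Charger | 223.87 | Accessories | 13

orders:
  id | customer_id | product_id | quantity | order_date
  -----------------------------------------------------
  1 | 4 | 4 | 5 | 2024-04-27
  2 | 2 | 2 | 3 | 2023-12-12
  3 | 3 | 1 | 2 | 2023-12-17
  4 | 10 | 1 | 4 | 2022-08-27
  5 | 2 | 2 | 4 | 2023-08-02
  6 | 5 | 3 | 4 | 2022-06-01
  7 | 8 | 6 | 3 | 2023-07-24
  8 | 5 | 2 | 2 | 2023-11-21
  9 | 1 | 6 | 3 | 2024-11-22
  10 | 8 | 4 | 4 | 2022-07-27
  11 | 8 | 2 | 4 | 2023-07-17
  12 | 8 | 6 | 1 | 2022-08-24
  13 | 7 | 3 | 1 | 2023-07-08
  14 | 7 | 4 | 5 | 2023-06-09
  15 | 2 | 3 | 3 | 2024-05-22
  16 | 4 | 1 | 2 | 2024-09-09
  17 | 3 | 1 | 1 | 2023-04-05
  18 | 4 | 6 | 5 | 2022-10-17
SELECT COUNT(*) FROM orders WHERE quantity <= 3

Execution result:
10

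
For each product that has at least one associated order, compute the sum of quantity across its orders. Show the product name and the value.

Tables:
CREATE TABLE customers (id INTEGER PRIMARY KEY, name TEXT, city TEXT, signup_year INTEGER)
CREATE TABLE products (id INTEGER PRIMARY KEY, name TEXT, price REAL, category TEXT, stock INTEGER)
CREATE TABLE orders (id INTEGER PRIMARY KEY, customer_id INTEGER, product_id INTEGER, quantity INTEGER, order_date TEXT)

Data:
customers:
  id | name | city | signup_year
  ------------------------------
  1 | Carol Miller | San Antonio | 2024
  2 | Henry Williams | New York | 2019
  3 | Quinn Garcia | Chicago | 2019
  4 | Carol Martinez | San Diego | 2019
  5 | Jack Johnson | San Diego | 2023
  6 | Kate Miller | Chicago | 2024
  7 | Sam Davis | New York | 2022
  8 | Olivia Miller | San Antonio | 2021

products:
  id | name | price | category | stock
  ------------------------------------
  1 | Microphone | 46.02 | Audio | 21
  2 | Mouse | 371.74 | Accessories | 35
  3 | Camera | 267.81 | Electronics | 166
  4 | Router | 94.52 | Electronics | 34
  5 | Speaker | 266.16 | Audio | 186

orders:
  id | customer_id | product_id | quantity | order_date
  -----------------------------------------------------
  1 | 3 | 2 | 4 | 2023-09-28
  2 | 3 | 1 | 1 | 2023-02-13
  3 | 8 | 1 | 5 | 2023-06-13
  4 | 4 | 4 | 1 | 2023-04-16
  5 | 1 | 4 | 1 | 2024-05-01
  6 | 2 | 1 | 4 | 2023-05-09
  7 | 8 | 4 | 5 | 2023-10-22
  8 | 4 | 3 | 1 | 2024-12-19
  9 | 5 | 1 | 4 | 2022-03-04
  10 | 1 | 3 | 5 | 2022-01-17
SELECT p.name, SUM(c.quantity) AS sum_quantity FROM orders c JOIN products p ON c.product_id = p.id GROUP BY p.id, p.name

Execution result:
name | sum_quantity
Microphone | 14
Mouse | 4
Camera | 6
Router | 7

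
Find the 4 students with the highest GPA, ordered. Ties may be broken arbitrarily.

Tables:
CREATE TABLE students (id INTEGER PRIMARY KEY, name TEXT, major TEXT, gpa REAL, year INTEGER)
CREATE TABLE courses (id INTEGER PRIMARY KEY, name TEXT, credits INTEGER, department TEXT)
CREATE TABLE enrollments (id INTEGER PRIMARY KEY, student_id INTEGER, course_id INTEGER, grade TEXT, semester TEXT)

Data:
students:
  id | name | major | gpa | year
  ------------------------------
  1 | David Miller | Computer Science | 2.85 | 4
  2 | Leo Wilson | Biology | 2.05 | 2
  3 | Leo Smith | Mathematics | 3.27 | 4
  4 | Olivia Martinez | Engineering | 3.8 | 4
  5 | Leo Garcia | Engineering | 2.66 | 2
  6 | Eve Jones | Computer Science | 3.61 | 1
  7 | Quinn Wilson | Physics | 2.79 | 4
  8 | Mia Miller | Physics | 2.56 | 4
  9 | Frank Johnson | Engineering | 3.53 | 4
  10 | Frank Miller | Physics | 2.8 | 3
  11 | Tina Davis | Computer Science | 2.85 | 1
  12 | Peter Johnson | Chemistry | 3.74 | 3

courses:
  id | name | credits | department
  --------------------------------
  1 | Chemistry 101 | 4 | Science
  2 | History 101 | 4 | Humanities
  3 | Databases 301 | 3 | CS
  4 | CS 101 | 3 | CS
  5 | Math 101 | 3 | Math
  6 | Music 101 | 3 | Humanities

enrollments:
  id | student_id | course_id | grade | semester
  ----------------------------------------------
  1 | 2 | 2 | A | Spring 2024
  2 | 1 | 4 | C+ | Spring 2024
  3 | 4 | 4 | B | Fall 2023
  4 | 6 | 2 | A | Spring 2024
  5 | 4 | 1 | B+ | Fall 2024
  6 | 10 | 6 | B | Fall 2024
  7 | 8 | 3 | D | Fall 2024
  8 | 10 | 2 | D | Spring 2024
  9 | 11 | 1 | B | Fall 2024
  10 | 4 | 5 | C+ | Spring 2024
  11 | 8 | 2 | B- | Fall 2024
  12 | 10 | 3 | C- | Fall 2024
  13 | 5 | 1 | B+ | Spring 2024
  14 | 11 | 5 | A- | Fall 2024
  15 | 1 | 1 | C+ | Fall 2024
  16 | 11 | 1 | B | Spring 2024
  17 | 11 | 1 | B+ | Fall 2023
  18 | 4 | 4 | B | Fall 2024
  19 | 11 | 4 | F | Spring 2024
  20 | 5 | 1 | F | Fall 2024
SELECT name, gpa FROM students ORDER BY gpa DESC LIMIT 4

Execution result:
name | gpa
Olivia Martinez | 3.80
Peter Johnson | 3.74
Eve Jones | 3.61
Frank Johnson | 3.53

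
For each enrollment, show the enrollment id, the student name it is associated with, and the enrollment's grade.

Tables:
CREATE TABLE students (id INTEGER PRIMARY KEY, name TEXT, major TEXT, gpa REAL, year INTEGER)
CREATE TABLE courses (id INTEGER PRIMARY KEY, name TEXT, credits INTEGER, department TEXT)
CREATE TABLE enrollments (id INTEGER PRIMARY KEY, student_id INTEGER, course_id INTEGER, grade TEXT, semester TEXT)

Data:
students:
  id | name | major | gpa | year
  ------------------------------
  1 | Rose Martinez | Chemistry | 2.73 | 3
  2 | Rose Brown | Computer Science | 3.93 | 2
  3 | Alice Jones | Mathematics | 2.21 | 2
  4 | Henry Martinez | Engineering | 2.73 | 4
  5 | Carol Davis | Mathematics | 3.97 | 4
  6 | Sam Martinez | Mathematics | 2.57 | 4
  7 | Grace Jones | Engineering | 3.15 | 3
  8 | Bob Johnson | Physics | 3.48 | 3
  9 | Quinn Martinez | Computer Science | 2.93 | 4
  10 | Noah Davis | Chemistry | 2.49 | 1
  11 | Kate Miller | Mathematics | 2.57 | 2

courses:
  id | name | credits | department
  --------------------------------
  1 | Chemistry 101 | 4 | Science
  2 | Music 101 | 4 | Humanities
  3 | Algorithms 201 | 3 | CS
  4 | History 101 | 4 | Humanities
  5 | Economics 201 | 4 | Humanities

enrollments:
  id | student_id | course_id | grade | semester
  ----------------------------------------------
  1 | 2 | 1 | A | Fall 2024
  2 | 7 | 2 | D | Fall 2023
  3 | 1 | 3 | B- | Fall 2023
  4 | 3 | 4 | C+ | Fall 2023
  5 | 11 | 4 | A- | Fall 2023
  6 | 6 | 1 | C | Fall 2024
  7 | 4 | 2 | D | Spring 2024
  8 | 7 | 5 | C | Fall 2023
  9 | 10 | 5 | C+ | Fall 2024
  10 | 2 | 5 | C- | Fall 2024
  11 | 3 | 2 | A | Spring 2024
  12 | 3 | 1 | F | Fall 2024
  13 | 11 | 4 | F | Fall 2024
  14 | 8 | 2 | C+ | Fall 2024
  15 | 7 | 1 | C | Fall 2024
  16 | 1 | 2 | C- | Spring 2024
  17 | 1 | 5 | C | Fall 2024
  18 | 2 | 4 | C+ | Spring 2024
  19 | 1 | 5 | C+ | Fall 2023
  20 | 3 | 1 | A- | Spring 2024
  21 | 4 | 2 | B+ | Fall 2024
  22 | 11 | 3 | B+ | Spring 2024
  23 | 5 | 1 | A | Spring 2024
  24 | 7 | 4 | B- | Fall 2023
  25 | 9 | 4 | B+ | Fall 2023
SELECT c.id, p.name AS student, c.grade FROM enrollments c JOIN students p ON c.student_id = p.id

Execution result:
id | student | grade
1 | Rose Brown | A
2 | Grace Jones | D
3 | Rose Martinez | B-
4 | Alice Jones | C+
5 | Kate Miller | A-
6 | Sam Martinez | C
7 | Henry Martinez | D
8 | Grace Jones | C
9 | Noah Davis | C+
10 | Rose Brown | C-
11 | Alice Jones | A
12 | Alice Jones | F
13 | Kate Miller | F
14 | Bob Johnson | C+
15 | Grace Jones | C
16 | Rose Martinez | C-
17 | Rose Martinez | C
18 | Rose Brown | C+
19 | Rose Martinez | C+
20 | Alice Jones | A-
21 | Henry Martinez | B+
22 | Kate Miller | B+
23 | Carol Davis | A
24 | Grace Jones | B-
25 | Quinn Martinez | B+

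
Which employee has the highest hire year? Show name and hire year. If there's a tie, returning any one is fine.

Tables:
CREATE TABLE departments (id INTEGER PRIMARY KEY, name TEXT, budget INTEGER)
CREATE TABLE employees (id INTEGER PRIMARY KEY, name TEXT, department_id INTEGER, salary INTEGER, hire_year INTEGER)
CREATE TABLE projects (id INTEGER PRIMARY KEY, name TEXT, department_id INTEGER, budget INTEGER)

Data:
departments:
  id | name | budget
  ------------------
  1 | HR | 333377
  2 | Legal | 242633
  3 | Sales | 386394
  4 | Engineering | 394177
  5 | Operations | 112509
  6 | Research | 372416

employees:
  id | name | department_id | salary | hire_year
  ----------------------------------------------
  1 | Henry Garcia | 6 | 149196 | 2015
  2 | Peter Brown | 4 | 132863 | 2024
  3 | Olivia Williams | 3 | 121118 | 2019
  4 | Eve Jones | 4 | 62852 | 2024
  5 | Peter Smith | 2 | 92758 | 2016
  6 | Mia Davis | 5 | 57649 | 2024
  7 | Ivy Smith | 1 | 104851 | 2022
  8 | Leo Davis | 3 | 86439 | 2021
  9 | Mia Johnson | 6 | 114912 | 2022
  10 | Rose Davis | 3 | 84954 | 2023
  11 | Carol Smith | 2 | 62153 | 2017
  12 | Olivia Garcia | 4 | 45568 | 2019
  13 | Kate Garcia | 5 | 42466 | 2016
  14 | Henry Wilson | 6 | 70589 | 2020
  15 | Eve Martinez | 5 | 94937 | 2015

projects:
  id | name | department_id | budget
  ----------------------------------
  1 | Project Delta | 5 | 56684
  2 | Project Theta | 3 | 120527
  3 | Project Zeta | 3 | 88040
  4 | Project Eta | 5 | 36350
SELECT name, hire_year FROM employees ORDER BY hire_year DESC LIMIT 1

Execution result:
name | hire_year
Peter Brown | 2024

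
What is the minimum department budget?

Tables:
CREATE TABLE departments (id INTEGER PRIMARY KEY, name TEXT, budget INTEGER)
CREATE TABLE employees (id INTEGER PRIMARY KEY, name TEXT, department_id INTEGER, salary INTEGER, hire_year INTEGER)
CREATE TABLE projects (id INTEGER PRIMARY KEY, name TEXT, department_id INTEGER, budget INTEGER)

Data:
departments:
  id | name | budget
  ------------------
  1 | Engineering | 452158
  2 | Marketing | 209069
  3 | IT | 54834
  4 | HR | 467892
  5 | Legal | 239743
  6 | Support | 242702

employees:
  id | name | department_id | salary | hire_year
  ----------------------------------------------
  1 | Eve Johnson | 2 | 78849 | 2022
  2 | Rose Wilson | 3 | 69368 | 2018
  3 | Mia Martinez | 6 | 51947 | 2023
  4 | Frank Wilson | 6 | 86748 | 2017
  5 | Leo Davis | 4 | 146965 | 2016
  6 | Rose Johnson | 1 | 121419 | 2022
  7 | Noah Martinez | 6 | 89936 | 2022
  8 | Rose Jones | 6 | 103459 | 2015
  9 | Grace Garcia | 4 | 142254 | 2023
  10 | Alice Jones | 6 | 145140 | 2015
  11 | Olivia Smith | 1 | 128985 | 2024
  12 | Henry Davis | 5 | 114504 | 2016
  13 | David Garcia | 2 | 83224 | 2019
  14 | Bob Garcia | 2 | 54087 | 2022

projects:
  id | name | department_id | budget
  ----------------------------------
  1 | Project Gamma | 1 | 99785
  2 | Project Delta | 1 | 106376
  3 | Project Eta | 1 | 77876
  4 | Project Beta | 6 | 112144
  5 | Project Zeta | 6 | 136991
SELECT MIN(budget) FROM departments

Execution result:
54834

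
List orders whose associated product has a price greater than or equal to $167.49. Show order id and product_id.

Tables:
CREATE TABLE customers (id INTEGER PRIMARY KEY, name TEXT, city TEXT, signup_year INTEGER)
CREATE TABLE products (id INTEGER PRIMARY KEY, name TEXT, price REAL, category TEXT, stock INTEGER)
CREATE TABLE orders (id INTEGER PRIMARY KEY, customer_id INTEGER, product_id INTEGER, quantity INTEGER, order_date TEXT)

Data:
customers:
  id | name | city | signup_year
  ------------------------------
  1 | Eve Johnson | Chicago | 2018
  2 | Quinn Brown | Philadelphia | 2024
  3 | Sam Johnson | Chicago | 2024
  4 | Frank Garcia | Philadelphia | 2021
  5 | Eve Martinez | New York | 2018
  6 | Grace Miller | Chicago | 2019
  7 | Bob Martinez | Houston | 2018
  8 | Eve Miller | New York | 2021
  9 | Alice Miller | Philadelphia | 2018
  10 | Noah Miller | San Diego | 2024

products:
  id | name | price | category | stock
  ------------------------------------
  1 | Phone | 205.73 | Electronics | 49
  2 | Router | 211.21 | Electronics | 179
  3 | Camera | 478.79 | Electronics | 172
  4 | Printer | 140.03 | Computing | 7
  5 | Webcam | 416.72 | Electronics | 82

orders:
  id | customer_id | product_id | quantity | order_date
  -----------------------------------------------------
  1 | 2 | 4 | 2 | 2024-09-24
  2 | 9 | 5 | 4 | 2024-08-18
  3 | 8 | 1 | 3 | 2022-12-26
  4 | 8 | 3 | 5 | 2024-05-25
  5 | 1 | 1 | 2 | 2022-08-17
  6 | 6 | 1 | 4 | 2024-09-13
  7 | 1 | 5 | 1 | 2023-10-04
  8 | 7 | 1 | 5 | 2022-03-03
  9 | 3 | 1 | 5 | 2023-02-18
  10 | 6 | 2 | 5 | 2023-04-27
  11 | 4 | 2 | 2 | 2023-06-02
SELECT id, product_id FROM orders WHERE product_id IN (SELECT id FROM products WHERE price >= 167.49)

Execution result:
id | product_id
2 | 5
3 | 1
4 | 3
5 | 1
6 | 1
7 | 5
8 | 1
9 | 1
10 | 2
11 | 2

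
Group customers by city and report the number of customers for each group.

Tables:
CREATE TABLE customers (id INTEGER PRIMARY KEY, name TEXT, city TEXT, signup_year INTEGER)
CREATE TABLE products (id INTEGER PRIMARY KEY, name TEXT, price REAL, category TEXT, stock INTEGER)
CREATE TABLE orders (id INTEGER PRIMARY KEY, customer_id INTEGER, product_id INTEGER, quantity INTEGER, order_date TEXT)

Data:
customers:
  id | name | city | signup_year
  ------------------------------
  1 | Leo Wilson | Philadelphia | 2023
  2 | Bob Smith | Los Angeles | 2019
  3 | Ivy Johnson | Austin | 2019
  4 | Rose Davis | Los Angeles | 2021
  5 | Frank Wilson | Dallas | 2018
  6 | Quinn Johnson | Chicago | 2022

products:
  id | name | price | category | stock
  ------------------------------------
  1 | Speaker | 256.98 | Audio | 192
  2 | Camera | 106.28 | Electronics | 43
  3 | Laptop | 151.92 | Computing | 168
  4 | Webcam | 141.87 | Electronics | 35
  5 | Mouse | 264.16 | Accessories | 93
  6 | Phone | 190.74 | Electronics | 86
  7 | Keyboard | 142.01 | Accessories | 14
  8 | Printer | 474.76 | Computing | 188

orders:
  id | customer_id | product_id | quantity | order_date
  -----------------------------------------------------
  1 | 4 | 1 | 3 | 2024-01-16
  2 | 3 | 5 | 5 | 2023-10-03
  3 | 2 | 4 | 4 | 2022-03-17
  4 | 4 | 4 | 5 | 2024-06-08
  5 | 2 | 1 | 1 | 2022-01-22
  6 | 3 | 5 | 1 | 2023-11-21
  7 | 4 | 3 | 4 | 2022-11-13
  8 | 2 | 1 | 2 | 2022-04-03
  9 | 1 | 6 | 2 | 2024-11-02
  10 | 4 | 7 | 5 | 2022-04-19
SELECT city, COUNT(*) AS n FROM customers GROUP BY city

Execution result:
city | n
Austin | 1
Chicago | 1
Dallas | 1
Los Angeles | 2
Philadelphia | 1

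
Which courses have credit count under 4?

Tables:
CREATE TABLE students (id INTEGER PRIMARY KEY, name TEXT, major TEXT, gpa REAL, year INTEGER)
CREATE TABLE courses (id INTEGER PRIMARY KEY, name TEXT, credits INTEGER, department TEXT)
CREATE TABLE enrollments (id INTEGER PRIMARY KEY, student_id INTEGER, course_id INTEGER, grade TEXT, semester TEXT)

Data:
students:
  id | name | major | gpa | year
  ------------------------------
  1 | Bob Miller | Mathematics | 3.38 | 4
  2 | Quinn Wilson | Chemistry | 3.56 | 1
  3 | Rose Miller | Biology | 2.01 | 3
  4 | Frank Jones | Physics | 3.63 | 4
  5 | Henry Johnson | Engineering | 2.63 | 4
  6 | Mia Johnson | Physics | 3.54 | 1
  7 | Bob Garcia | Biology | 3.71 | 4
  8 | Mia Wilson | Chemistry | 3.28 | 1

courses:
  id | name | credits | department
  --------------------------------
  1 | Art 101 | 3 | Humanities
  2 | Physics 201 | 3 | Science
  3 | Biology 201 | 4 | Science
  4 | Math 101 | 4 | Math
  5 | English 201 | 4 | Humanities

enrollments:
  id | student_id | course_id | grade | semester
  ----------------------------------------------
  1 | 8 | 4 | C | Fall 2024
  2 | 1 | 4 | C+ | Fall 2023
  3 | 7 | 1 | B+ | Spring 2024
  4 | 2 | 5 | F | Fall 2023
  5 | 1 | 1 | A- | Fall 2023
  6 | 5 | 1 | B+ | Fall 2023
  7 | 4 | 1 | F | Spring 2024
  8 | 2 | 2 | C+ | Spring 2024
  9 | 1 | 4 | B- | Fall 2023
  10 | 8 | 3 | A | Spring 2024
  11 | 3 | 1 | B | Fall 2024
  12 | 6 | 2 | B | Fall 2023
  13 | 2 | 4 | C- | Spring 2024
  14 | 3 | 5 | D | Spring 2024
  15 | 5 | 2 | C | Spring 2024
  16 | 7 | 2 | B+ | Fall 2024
SELECT name, credits FROM courses WHERE credits < 4

Execution result:
name | credits
Art 101 | 3
Physics 201 | 3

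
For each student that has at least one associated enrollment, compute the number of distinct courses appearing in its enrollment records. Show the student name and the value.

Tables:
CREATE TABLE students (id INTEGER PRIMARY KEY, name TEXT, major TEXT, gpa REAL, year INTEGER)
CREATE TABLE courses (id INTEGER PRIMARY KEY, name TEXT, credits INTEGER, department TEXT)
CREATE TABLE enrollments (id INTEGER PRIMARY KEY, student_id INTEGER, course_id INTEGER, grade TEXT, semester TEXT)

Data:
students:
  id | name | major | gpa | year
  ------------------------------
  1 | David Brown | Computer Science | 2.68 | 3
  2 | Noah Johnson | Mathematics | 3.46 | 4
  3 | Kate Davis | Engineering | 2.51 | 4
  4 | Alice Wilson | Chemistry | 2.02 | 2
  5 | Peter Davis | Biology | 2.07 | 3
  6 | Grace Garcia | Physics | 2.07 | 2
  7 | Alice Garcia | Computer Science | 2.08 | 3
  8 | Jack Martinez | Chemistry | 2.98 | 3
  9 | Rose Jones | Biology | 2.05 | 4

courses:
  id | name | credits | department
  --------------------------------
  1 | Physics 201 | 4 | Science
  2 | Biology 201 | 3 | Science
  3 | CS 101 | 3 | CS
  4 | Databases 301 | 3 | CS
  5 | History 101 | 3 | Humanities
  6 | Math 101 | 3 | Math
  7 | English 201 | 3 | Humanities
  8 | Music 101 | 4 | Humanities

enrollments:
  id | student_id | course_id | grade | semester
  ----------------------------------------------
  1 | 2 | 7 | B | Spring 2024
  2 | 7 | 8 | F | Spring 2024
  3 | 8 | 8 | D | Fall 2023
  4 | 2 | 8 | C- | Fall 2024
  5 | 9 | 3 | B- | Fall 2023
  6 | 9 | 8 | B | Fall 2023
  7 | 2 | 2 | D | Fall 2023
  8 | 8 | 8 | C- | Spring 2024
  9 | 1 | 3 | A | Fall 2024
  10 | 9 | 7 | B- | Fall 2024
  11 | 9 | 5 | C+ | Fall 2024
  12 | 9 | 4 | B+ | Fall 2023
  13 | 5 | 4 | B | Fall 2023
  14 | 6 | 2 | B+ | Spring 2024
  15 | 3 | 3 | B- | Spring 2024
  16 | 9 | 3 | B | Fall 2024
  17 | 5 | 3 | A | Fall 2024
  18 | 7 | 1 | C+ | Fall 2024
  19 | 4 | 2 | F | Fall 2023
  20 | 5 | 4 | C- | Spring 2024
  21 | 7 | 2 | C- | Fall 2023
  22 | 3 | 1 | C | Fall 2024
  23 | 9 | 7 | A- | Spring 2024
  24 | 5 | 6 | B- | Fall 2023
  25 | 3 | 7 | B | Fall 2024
SELECT p.name, COUNT(DISTINCT c.course_id) AS distinct_course_count FROM enrollments c JOIN students p ON c.student_id = p.id GROUP BY p.id, p.name

Execution result:
name | distinct_course_count
David Brown | 1
Noah Johnson | 3
Kate Davis | 3
Alice Wilson | 1
Peter Davis | 3
Grace Garcia | 1
Alice Garcia | 3
Jack Martinez | 1
Rose Jones | 5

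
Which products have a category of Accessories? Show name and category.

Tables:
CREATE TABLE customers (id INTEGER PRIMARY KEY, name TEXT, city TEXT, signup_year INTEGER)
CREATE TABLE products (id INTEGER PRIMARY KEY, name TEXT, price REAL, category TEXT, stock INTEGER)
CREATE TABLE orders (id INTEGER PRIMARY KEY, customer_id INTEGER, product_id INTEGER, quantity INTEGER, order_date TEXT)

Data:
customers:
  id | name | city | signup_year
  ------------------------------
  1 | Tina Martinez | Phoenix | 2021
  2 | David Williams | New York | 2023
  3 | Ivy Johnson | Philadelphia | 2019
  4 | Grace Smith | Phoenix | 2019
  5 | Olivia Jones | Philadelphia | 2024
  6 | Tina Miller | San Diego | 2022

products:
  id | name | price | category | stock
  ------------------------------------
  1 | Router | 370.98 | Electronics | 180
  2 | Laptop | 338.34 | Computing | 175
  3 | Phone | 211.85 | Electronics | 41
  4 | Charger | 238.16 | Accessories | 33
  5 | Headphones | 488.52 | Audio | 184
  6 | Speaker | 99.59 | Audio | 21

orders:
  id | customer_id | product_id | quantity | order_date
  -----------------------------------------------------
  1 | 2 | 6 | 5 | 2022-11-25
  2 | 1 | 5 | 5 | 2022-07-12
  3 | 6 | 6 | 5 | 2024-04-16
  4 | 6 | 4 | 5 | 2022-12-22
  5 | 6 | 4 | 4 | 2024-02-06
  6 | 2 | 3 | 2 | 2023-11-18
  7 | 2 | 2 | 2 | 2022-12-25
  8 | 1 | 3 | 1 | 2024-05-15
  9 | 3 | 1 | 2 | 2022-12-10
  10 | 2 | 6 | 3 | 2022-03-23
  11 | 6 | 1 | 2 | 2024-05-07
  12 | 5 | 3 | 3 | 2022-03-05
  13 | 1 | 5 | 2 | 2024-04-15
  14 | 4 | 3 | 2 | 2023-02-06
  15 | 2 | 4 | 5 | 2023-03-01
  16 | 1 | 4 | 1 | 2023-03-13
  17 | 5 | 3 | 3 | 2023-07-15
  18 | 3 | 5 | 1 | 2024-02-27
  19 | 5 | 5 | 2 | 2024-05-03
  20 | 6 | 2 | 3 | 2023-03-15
SELECT name, category FROM products WHERE category = 'Accessories'

Execution result:
name | category
Charger | Accessories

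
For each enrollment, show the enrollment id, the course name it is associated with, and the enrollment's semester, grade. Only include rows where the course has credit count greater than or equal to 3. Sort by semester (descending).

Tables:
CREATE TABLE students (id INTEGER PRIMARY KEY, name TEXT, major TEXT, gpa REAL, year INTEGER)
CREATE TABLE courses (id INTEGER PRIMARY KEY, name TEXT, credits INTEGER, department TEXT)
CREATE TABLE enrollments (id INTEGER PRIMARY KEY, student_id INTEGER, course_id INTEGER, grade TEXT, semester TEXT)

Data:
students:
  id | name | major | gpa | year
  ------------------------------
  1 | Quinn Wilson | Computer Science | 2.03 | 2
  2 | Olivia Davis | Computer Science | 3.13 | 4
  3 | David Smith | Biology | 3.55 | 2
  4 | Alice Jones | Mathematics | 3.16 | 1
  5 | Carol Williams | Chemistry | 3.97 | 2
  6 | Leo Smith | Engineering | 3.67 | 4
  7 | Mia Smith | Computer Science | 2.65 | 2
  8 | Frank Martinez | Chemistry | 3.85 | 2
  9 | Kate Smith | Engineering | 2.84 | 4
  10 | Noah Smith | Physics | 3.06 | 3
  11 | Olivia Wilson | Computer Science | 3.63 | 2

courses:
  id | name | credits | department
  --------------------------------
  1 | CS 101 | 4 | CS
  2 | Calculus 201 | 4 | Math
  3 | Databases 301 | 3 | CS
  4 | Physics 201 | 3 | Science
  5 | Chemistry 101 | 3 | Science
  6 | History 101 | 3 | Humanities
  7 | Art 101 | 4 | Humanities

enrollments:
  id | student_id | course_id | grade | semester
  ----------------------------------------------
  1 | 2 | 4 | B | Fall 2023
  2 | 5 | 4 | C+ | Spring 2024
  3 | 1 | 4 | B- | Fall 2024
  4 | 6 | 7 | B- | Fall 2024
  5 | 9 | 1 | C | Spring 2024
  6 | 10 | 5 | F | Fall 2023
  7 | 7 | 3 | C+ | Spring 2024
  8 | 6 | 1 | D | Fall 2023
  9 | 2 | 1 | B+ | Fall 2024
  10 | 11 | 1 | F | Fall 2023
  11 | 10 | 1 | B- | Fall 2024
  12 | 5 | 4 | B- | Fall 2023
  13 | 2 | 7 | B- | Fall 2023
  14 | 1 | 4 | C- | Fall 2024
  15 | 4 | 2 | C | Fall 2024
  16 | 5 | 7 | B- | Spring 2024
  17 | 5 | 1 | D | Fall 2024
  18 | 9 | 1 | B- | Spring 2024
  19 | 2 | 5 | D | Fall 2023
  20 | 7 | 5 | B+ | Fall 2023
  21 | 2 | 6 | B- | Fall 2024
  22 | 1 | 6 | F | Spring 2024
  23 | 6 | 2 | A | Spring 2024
SELECT c.id, p.name AS course, c.semester, c.grade FROM enrollments c JOIN courses p ON c.course_id = p.id WHERE p.credits >= 3 ORDER BY c.semester DESC

Execution result:
id | course | semester | grade
2 | Physics 201 | Spring 2024 | C+
5 | CS 101 | Spring 2024 | C
7 | Databases 301 | Spring 2024 | C+
16 | Art 101 | Spring 2024 | B-
18 | CS 101 | Spring 2024 | B-
22 | History 101 | Spring 2024 | F
23 | Calculus 201 | Spring 2024 | A
3 | Physics 201 | Fall 2024 | B-
4 | Art 101 | Fall 2024 | B-
9 | CS 101 | Fall 2024 | B+
11 | CS 101 | Fall 2024 | B-
14 | Physics 201 | Fall 2024 | C-
15 | Calculus 201 | Fall 2024 | C
17 | CS 101 | Fall 2024 | D
21 | History 101 | Fall 2024 | B-
1 | Physics 201 | Fall 2023 | B
6 | Chemistry 101 | Fall 2023 | F
8 | CS 101 | Fall 2023 | D
10 | CS 101 | Fall 2023 | F
12 | Physics 201 | Fall 2023 | B-
13 | Art 101 | Fall 2023 | B-
19 | Chemistry 101 | Fall 2023 | D
20 | Chemistry 101 | Fall 2023 | B+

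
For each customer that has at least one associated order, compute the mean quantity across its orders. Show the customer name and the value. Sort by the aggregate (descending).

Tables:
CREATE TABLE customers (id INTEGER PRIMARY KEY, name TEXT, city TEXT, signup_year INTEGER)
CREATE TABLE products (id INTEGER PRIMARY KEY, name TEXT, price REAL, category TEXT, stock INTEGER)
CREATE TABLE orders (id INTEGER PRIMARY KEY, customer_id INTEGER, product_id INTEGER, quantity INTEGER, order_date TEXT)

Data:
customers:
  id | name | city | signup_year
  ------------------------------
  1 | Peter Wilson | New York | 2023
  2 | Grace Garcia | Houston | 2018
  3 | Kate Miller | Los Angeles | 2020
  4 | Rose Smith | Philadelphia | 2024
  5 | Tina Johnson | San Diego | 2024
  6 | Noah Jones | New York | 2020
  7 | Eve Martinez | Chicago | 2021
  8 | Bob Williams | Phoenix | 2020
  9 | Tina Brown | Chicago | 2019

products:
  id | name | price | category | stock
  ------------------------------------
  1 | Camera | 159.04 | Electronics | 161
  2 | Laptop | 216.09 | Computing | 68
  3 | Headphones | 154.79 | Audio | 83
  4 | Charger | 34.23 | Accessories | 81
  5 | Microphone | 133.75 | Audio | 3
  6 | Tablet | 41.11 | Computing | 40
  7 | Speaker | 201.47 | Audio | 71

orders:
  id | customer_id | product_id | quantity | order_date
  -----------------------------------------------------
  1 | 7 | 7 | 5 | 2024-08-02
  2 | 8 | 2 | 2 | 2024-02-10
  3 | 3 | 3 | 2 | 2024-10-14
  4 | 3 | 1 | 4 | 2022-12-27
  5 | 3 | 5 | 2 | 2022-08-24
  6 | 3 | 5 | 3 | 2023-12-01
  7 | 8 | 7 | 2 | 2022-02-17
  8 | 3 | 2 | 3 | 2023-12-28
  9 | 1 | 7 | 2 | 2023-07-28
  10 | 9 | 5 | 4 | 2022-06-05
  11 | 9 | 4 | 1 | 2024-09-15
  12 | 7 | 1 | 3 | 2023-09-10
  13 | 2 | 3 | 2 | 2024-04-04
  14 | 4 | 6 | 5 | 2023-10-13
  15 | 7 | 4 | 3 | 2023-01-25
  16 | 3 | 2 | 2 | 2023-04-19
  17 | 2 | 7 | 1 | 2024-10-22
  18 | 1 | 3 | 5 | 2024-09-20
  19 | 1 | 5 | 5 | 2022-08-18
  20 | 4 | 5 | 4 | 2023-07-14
SELECT p.name, AVG(c.quantity) AS avg_quantity FROM orders c JOIN customers p ON c.customer_id = p.id GROUP BY p.id, p.name ORDER BY avg_quantity DESC

Execution result:
name | avg_quantity
Rose Smith | 4.50
Peter Wilson | 4.00
Eve Martinez | 3.67
Kate Miller | 2.67
Tina Brown | 2.50
Bob Williams | 2.00
Grace Garcia | 1.50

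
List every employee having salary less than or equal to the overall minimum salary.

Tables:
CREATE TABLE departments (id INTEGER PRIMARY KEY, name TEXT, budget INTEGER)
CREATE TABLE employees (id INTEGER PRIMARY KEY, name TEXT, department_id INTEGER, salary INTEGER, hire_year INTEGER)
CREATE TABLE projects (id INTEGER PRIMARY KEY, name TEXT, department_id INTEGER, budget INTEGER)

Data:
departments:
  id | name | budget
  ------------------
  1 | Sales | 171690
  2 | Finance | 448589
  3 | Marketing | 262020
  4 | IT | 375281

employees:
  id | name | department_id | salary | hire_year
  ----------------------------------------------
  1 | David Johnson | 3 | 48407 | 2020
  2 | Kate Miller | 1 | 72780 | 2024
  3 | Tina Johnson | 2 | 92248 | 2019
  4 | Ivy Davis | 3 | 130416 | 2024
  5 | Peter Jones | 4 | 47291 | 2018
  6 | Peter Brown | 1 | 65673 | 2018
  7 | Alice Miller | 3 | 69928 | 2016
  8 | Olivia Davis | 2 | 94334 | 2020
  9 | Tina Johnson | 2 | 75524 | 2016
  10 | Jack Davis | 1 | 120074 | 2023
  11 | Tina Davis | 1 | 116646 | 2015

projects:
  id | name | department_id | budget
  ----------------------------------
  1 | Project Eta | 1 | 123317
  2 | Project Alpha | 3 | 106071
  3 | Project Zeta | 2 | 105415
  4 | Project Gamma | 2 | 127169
SELECT name, salary FROM employees WHERE salary <= (SELECT MIN(salary) FROM employees)

Execution result:
name | salary
Peter Jones | 47291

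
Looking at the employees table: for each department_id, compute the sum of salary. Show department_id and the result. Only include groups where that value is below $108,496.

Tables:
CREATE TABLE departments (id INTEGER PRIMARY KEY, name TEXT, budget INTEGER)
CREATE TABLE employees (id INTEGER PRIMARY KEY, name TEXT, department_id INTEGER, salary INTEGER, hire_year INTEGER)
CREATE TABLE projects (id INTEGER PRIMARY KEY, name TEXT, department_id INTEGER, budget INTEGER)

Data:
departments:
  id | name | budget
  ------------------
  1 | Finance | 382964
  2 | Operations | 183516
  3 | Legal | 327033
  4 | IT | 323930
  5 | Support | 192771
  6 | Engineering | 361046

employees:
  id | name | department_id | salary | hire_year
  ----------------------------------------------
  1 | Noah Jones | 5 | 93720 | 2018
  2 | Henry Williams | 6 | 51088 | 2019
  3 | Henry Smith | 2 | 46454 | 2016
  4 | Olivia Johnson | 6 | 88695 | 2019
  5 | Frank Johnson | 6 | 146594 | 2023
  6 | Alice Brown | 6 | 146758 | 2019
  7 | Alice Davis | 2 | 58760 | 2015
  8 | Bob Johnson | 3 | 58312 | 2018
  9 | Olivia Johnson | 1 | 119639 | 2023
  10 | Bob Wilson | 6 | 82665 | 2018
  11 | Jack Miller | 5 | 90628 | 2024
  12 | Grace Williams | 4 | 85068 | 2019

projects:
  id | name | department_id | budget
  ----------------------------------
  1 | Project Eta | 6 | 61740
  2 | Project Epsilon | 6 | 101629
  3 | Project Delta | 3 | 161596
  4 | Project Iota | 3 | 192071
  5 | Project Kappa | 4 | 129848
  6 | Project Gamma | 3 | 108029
SELECT department_id, SUM(salary) AS sum_salary FROM employees GROUP BY department_id HAVING SUM(salary) < 108496

Execution result:
department_id | sum_salary
2 | 105214
3 | 58312
4 | 85068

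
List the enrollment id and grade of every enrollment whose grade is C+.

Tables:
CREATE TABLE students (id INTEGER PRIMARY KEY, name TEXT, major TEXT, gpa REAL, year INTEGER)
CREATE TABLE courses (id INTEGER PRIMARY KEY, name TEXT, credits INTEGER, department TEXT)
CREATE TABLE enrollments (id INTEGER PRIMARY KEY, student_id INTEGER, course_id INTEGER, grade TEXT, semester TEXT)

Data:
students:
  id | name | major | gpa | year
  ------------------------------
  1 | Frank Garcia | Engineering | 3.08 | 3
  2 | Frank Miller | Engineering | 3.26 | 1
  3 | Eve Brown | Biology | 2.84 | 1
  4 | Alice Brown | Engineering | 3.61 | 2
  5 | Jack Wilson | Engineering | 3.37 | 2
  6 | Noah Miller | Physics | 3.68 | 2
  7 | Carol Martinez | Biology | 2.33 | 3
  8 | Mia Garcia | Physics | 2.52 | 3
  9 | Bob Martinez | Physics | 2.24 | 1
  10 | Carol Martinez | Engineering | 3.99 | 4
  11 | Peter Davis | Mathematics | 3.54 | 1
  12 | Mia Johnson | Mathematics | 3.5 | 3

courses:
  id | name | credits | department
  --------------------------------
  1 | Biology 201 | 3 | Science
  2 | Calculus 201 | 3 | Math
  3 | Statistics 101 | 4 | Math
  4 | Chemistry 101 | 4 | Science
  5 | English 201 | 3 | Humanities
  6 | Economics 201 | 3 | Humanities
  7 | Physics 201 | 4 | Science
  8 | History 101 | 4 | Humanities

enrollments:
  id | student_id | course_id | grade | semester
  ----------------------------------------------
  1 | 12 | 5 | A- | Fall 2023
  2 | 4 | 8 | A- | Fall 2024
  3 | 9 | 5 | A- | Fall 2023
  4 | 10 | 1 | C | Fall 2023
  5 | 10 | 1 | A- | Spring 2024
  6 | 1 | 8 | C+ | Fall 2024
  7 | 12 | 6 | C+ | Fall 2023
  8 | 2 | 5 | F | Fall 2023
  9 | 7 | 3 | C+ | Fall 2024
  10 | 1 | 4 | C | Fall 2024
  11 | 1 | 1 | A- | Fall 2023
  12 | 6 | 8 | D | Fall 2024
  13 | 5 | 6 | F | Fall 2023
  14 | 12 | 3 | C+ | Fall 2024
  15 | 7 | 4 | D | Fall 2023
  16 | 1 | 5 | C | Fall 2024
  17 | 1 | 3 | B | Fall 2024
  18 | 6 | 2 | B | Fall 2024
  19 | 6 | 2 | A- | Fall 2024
SELECT id, grade FROM enrollments WHERE grade = 'C+'

Execution result:
id | grade
6 | C+
7 | C+
9 | C+
14 | C+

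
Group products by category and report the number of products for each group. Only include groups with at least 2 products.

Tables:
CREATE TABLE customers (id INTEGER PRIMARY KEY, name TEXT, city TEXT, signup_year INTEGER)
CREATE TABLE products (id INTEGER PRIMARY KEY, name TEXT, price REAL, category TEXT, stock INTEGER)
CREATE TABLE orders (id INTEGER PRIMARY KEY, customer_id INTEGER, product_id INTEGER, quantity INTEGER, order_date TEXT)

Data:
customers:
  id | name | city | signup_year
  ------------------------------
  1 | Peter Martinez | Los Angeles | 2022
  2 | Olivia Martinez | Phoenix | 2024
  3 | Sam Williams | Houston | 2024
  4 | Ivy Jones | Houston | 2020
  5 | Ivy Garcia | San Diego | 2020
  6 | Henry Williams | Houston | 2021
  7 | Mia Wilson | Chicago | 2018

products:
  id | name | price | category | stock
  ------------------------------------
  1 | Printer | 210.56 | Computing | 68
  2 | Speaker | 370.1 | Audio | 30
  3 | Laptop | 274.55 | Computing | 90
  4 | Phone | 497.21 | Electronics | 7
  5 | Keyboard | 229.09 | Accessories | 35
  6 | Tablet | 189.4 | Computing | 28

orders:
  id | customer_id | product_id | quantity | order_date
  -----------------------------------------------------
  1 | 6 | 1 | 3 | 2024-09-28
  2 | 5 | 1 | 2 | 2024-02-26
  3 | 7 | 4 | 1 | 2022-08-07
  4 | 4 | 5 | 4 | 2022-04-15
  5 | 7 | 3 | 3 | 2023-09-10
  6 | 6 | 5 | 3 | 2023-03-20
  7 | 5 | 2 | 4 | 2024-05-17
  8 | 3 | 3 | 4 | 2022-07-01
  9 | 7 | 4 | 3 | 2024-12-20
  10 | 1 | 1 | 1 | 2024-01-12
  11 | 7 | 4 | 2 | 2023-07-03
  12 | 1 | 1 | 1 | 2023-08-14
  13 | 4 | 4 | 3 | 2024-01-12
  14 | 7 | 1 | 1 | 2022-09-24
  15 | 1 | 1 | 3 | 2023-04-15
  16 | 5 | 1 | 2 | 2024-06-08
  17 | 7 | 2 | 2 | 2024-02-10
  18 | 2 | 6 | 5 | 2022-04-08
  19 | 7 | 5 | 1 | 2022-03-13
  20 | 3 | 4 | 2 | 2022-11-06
SELECT category, COUNT(*) AS n FROM products GROUP BY category HAVING COUNT(*) >= 2

Execution result:
category | n
Computing | 3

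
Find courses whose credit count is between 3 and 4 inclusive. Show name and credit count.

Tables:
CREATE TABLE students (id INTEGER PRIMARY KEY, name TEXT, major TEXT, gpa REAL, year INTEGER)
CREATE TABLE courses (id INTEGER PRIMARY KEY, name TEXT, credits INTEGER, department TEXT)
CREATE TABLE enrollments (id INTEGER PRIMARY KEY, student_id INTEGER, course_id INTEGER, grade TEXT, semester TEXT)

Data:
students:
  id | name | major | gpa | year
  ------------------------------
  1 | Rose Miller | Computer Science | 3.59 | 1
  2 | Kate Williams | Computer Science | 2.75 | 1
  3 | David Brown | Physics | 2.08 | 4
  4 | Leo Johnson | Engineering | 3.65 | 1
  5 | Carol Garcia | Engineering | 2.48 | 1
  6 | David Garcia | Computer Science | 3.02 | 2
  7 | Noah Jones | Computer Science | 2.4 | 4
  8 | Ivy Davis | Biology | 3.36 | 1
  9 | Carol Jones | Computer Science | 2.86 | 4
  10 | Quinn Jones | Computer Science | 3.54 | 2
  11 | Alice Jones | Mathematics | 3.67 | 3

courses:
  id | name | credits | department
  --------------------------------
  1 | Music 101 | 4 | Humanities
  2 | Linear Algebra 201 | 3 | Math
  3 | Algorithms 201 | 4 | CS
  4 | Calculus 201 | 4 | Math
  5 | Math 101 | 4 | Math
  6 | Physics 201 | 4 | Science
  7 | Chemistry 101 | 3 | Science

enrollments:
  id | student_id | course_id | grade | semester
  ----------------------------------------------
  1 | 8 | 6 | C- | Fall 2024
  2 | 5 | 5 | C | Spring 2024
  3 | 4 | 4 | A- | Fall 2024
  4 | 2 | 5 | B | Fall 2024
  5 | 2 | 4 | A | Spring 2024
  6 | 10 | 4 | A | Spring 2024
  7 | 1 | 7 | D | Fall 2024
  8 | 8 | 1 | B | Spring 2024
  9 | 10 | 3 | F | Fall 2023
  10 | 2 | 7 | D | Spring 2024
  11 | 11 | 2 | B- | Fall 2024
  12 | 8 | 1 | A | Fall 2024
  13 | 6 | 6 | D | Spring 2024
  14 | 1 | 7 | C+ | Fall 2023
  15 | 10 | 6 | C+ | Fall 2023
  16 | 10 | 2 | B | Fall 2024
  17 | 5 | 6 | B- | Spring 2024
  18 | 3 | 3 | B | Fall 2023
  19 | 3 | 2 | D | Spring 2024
SELECT name, credits FROM courses WHERE credits BETWEEN 3 AND 4

Execution result:
name | credits
Music 101 | 4
Linear Algebra 201 | 3
Algorithms 201 | 4
Calculus 201 | 4
Math 101 | 4
Physics 201 | 4
Chemistry 101 | 3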